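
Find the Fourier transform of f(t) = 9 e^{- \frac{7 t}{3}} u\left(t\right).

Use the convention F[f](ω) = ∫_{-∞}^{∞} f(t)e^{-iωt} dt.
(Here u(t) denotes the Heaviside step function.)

F(ω) = \frac{27}{3 i \omega + 7}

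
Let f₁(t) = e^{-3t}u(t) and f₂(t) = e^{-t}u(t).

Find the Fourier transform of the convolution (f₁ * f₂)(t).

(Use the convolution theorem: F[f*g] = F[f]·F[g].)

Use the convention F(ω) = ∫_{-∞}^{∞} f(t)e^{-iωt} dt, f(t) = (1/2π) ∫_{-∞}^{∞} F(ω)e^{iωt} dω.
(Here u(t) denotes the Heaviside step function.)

F[f₁*f₂](ω) = \frac{1}{\left(i \omega + 1\right) \left(i \omega + 3\right)}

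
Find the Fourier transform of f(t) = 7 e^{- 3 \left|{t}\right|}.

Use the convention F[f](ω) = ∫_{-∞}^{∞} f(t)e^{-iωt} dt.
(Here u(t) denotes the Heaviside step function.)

F(ω) = \frac{42}{\omega^{2} + 9}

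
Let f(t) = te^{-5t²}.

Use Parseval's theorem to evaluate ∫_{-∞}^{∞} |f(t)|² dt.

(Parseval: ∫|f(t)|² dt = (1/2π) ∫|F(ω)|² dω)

∫|f(t)|² dt = \frac{\sqrt{10} \sqrt{\pi}}{200}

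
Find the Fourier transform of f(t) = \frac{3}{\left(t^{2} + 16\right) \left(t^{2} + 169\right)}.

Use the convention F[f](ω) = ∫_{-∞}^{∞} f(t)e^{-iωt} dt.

F(ω) = \frac{\pi \left(13 e^{9 \left|{\omega}\right|} - 4\right) e^{- 13 \left|{\omega}\right|}}{2652}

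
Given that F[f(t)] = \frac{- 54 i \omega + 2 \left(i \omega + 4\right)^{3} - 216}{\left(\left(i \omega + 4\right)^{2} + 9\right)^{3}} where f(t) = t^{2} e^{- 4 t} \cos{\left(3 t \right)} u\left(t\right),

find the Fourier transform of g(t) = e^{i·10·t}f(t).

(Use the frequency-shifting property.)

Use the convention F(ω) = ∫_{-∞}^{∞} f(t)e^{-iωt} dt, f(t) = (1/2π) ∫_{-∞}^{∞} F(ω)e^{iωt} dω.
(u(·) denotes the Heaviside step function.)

F[g](ω) = \frac{2 \left(27 i \left(10 - \omega\right) + \left(i \left(\omega - 10\right) + 4\right)^{3} - 108\right)}{\left(\left(i \left(\omega - 10\right) + 4\right)^{2} + 9\right)^{3}}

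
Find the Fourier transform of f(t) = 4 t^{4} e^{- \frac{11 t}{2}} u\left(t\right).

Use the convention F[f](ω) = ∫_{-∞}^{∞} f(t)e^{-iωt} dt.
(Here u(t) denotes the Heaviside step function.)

F(ω) = \frac{3072}{\left(2 i \omega + 11\right)^{5}}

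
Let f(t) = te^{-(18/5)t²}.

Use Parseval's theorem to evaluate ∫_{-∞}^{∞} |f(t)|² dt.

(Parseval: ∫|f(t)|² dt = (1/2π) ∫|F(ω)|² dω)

∫|f(t)|² dt = \frac{5 \sqrt{5} \sqrt{\pi}}{432}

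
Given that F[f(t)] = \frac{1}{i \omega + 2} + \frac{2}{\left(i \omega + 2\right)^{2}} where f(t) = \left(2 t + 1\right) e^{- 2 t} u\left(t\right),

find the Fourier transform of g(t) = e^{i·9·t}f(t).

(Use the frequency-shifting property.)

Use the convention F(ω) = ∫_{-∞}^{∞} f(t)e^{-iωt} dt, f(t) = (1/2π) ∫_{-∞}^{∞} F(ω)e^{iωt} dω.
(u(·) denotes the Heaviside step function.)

F[g](ω) = \frac{2 i \left(\omega - 9\right) + \left(i \left(\omega - 9\right) + 2\right)^{2} + 4}{\left(i \left(\omega - 9\right) + 2\right)^{3}}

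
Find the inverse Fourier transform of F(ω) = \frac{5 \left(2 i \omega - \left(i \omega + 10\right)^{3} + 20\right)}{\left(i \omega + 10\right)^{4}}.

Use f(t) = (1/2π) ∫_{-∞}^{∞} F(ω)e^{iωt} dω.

f(t) = 5 \left(t^{2} - 1\right) e^{- 10 t} u\left(t\right)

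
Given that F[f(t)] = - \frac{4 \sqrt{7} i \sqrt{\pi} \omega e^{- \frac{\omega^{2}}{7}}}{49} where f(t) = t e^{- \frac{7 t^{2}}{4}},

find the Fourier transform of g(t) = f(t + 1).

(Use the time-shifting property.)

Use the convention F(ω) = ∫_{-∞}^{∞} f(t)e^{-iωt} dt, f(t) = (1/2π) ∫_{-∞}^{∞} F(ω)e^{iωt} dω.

F[g](ω) = - \frac{4 \sqrt{7} i \sqrt{\pi} \omega e^{- \omega \left(\frac{\omega}{7} - i\right)}}{49}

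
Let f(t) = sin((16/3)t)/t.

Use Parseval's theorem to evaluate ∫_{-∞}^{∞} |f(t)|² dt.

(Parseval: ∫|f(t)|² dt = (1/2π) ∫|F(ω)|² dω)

∫|f(t)|² dt = \frac{16 \pi}{3}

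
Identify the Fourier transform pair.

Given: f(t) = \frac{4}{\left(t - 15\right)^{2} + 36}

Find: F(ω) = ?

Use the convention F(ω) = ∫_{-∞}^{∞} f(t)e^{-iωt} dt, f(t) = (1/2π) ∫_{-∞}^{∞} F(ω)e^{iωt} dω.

F(ω) = \frac{2 \pi e^{- 15 i \omega - 6 \left|{\omega}\right|}}{3}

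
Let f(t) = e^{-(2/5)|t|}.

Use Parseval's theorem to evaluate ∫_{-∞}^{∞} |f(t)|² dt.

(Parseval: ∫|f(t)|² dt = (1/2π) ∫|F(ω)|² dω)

∫|f(t)|² dt = \frac{5}{2}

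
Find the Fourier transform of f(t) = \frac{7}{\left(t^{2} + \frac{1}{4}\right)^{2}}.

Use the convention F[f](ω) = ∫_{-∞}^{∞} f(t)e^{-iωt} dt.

F(ω) = 14 \pi \left(\left|{\omega}\right| + 2\right) e^{- \frac{\left|{\omega}\right|}{2}}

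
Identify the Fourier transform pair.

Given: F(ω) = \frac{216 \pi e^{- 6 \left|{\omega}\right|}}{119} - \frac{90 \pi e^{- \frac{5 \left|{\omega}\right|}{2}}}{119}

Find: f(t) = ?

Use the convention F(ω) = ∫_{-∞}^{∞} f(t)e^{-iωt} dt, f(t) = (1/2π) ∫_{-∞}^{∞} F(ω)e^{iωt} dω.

f(t) = \frac{9 t^{2}}{\left(t^{2} + \frac{25}{4}\right) \left(t^{2} + 36\right)}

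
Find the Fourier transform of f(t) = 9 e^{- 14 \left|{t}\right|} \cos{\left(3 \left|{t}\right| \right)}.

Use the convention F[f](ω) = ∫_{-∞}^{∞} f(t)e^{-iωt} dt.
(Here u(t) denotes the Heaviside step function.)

F(ω) = \frac{252 \left(\omega^{2} + 205\right)}{\omega^{4} + 374 \omega^{2} + 42025}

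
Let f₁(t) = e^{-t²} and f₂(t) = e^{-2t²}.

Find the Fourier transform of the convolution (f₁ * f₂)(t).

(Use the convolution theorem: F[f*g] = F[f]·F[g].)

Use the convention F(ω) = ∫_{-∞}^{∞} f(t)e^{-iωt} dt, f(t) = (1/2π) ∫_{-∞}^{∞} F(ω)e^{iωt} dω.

F[f₁*f₂](ω) = \frac{\sqrt{2} \pi e^{- \frac{3 \omega^{2}}{8}}}{2}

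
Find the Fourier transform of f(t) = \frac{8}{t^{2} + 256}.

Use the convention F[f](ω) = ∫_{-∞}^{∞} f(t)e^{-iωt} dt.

F(ω) = \frac{\pi e^{- 16 \left|{\omega}\right|}}{2}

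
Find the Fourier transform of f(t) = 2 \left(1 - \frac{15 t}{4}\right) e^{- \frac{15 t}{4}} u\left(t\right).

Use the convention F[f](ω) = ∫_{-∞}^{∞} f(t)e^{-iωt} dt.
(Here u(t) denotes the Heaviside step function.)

F(ω) = \frac{32 i \omega}{- 16 \omega^{2} + 120 i \omega + 225}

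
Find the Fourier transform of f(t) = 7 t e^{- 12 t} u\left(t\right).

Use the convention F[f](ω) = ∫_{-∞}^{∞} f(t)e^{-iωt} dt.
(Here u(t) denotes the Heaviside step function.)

F(ω) = \frac{7}{\left(i \omega + 12\right)^{2}}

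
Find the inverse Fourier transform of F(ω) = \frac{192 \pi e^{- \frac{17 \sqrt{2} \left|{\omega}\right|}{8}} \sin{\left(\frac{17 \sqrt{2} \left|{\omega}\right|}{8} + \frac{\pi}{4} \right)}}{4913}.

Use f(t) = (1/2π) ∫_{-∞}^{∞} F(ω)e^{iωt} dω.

f(t) = \frac{3}{t^{4} + \frac{83521}{256}}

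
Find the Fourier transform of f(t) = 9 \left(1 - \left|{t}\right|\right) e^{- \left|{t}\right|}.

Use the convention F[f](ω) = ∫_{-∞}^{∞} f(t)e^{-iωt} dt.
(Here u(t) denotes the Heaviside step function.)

F(ω) = \frac{36 \omega^{2}}{\left(\omega^{2} + 1\right)^{2}}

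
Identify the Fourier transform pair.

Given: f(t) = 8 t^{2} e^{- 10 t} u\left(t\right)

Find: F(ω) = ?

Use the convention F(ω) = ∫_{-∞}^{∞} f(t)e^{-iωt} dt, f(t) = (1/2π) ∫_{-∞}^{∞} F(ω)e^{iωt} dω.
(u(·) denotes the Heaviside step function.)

F(ω) = \frac{16}{\left(i \omega + 10\right)^{3}}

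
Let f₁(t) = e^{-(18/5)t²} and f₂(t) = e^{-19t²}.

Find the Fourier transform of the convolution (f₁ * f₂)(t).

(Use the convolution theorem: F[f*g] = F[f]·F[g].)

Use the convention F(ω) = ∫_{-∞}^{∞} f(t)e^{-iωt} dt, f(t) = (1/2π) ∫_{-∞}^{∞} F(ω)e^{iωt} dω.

F[f₁*f₂](ω) = \frac{\sqrt{190} \pi e^{- \frac{113 \omega^{2}}{1368}}}{114}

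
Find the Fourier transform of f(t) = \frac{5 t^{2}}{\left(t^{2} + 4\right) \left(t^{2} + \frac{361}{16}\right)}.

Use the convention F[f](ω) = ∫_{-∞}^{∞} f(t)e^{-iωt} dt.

F(ω) = - \frac{160 \pi e^{- 2 \left|{\omega}\right|}}{297} + \frac{380 \pi e^{- \frac{19 \left|{\omega}\right|}{4}}}{297}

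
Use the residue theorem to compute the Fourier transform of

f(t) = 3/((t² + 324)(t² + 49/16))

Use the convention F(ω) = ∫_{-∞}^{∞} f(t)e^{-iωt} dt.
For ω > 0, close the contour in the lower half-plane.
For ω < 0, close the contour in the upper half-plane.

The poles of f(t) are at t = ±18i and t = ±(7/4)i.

Let g(z) = f(z)e^{-iωz}; for large |z| the factor e^{-iωz} decays in the lower half-plane when ω > 0 and in the upper half-plane when ω < 0.

Case ω > 0 (lower half-plane, clockwise contour ⇒ F(ω) = -2πi·ΣRes):
  Res_{z = - 18 i} g(z) = - \frac{4 i e^{- 18 \omega}}{15405}
  Res_{z = - \frac{7 i}{4}} g(z) = \frac{96 i e^{- \frac{7 \omega}{4}}}{35945}
  F(ω) = -2πi·ΣRes = - \frac{8 \pi e^{- 18 \omega}}{15405} + \frac{192 \pi e^{- \frac{7 \omega}{4}}}{35945}

Case ω < 0 (upper half-plane, counterclockwise contour ⇒ F(ω) = +2πi·ΣRes):
  Res_{z = 18 i} g(z) = \frac{4 i e^{18 \omega}}{15405}
  Res_{z = \frac{7 i}{4}} g(z) = - \frac{96 i e^{\frac{7 \omega}{4}}}{35945}
  F(ω) = 2πi·ΣRes = \frac{8 \pi \left(72 e^{\frac{7 \omega}{4}} - 7 e^{18 \omega}\right)}{107835}

Both cases combine into a single formula in |ω|:

F(ω) = - \frac{8 \pi e^{- 18 \left|{\omega}\right|}}{15405} + \frac{192 \pi e^{- \frac{7 \left|{\omega}\right|}{4}}}{35945}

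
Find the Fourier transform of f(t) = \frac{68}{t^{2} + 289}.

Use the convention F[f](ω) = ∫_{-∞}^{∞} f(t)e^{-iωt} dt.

F(ω) = 4 \pi e^{- 17 \left|{\omega}\right|}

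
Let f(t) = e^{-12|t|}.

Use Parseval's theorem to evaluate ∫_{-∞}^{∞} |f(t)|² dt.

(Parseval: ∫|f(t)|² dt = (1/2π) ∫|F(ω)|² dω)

∫|f(t)|² dt = \frac{1}{12}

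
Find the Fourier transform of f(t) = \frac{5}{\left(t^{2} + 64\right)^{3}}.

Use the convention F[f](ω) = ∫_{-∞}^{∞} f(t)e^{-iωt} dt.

F(ω) = \frac{5 \pi \left(64 \omega^{2} + 24 \left|{\omega}\right| + 3\right) e^{- 8 \left|{\omega}\right|}}{262144}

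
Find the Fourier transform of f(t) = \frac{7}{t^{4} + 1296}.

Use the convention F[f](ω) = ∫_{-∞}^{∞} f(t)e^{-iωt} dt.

F(ω) = \frac{7 \pi e^{- 3 \sqrt{2} \left|{\omega}\right|} \sin{\left(3 \sqrt{2} \left|{\omega}\right| + \frac{\pi}{4} \right)}}{216}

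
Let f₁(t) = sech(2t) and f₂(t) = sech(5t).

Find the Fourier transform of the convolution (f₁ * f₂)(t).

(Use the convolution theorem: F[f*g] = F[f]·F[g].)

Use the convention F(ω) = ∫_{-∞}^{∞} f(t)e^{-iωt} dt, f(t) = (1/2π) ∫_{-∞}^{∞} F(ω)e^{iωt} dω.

F[f₁*f₂](ω) = \frac{\pi^{2}}{10 \cosh{\left(\frac{\pi \omega}{10} \right)} \cosh{\left(\frac{\pi \omega}{4} \right)}}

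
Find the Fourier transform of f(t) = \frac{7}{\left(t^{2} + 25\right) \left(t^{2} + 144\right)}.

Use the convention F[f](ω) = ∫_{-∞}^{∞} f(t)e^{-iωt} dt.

F(ω) = \frac{\pi \left(12 e^{7 \left|{\omega}\right|} - 5\right) e^{- 12 \left|{\omega}\right|}}{1020}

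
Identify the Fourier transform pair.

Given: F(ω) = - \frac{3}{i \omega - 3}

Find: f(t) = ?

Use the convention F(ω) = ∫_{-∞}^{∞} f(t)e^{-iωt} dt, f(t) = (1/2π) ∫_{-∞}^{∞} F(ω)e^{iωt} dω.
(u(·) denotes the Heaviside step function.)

f(t) = 3 e^{3 t} u\left(- t\right)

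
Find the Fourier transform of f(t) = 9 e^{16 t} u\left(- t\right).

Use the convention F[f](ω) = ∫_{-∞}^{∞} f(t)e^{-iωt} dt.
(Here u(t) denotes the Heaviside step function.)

F(ω) = - \frac{9}{i \omega - 16}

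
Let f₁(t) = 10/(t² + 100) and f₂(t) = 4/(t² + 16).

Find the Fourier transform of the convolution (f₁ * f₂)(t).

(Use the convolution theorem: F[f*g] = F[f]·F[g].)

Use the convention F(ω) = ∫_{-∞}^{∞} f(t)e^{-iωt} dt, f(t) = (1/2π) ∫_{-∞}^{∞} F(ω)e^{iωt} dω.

F[f₁*f₂](ω) = \pi^{2} e^{- 14 \left|{\omega}\right|}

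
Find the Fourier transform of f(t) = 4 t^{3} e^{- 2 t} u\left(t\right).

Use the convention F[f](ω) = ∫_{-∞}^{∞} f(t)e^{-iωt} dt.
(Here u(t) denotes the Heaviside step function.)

F(ω) = \frac{24}{\left(i \omega + 2\right)^{4}}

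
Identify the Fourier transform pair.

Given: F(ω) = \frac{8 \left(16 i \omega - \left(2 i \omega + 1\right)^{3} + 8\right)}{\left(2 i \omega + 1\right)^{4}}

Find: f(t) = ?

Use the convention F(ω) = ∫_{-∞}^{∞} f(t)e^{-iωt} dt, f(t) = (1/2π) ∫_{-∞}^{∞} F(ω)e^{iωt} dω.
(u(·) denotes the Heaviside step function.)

f(t) = 4 \left(t^{2} - 1\right) e^{- \frac{t}{2}} u\left(t\right)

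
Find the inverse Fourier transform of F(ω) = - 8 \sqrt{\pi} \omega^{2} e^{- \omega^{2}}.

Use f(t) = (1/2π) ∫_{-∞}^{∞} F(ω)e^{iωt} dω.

f(t) = \left(t^{2} - 2\right) e^{- \frac{t^{2}}{4}}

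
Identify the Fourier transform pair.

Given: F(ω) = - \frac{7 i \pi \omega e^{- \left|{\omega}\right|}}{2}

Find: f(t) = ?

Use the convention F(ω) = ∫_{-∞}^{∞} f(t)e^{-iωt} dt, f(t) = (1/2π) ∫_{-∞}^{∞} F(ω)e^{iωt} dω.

f(t) = \frac{7 t}{\left(t^{2} + 1\right)^{2}}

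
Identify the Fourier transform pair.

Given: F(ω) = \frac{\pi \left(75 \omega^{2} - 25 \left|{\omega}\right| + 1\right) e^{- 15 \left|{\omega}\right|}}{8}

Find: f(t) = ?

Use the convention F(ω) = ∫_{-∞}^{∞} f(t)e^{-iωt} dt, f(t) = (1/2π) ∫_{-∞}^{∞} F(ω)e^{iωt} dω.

f(t) = \frac{5 t^{4}}{\left(t^{2} + 225\right)^{3}}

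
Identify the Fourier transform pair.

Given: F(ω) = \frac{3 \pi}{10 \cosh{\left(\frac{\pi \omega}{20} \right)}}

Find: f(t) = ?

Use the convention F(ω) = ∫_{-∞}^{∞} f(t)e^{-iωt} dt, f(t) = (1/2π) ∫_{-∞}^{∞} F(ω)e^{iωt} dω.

f(t) = \frac{6}{e^{10 t} + e^{- 10 t}}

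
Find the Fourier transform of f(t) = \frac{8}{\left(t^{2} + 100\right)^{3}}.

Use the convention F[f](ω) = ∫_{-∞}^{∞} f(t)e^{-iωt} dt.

F(ω) = \frac{\pi \left(100 \omega^{2} + 30 \left|{\omega}\right| + 3\right) e^{- 10 \left|{\omega}\right|}}{100000}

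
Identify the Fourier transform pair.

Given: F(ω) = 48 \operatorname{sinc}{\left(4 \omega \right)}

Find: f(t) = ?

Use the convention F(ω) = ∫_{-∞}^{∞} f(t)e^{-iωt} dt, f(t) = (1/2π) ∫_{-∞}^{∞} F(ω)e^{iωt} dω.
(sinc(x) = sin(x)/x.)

f(t) = 6 \left(\begin{cases} 1 & \text{for}\: \left|{t}\right| < 4 \\0 & \text{otherwise} \end{cases}\right)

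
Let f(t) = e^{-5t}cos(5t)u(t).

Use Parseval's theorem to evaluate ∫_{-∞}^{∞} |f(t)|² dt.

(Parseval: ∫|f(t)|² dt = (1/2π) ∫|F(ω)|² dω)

∫|f(t)|² dt = \frac{3}{40}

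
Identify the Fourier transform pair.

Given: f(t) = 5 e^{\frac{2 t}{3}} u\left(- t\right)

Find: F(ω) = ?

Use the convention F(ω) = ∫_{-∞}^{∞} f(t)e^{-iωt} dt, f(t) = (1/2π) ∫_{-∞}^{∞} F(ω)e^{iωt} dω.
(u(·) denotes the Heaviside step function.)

F(ω) = - \frac{15}{3 i \omega - 2}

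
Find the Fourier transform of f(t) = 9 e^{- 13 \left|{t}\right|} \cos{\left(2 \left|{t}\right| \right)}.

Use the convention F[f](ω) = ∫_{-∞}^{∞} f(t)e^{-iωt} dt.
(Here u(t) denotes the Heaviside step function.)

F(ω) = \frac{234 \left(\omega^{2} + 173\right)}{\omega^{4} + 330 \omega^{2} + 29929}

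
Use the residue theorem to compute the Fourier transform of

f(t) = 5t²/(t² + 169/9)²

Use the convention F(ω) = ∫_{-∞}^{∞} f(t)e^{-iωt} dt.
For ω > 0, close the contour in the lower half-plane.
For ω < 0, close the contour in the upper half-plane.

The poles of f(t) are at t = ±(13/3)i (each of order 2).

Let g(z) = f(z)e^{-iωz}; for large |z| the factor e^{-iωz} decays in the lower half-plane when ω > 0 and in the upper half-plane when ω < 0.

Case ω > 0 (lower half-plane, clockwise contour ⇒ F(ω) = -2πi·ΣRes):
  Res_{z = - \frac{13 i}{3}} g(z) = \frac{5 i \left(3 - 13 \omega\right) e^{- \frac{13 \omega}{3}}}{52} (pole of order 2)
  F(ω) = -2πi·ΣRes = \frac{5 \pi \left(3 - 13 \omega\right) e^{- \frac{13 \omega}{3}}}{26}

Case ω < 0 (upper half-plane, counterclockwise contour ⇒ F(ω) = +2πi·ΣRes):
  Res_{z = \frac{13 i}{3}} g(z) = \frac{5 i \left(- 13 \omega - 3\right) e^{\frac{13 \omega}{3}}}{52} (pole of order 2)
  F(ω) = 2πi·ΣRes = \frac{5 \pi \left(13 \omega + 3\right) e^{\frac{13 \omega}{3}}}{26}

Both cases combine into a single formula in |ω|:

F(ω) = \frac{5 \pi \left(3 - 13 \left|{\omega}\right|\right) e^{- \frac{13 \left|{\omega}\right|}{3}}}{26}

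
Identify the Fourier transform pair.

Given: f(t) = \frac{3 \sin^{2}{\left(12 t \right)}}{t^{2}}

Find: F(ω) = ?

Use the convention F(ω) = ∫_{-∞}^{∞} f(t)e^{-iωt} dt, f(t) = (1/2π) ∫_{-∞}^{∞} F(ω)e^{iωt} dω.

F(ω) = \begin{cases} \frac{3 \pi \left(24 - \left|{\omega}\right|\right)}{2} & \text{for}\: \omega > -24 \wedge \omega < 24 \\0 & \text{otherwise} \end{cases}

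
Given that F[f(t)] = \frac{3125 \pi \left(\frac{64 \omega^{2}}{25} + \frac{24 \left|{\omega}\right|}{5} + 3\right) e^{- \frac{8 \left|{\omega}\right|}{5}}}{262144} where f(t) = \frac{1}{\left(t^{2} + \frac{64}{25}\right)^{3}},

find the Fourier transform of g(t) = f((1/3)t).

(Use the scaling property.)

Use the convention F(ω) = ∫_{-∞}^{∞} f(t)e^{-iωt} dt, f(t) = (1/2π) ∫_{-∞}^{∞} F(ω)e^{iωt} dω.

F[g](ω) = \frac{1125 \pi \left(192 \omega^{2} + 120 \left|{\omega}\right| + 25\right) e^{- \frac{24 \left|{\omega}\right|}{5}}}{262144}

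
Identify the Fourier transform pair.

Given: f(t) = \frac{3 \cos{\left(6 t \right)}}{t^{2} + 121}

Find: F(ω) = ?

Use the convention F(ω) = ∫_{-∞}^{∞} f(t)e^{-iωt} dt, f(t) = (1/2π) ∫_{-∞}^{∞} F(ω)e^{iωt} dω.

F(ω) = \frac{3 \pi e^{- 11 \left|{\omega + 6}\right|}}{22} + \frac{3 \pi e^{- 11 \left|{\omega - 6}\right|}}{22}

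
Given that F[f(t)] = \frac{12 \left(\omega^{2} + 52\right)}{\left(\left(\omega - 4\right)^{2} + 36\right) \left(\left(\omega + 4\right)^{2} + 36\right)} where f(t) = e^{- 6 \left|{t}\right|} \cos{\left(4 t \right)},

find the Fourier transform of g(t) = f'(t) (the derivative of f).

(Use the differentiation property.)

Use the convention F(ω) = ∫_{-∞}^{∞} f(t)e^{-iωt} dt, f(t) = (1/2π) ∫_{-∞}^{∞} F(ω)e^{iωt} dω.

F[g](ω) = \frac{12 i \omega \left(\omega^{2} + 52\right)}{\omega^{4} + 40 \omega^{2} + 2704}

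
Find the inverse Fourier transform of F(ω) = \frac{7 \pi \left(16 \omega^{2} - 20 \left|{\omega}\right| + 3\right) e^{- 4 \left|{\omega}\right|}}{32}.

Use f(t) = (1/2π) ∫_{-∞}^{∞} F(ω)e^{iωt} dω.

f(t) = \frac{7 t^{4}}{\left(t^{2} + 16\right)^{3}}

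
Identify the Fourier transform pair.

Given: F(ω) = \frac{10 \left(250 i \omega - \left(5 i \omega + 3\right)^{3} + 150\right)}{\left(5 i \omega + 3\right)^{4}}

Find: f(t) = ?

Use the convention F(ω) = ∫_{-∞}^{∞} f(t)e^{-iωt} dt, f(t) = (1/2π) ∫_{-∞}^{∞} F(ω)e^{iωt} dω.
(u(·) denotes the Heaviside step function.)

f(t) = 2 \left(t^{2} - 1\right) e^{- \frac{3 t}{5}} u\left(t\right)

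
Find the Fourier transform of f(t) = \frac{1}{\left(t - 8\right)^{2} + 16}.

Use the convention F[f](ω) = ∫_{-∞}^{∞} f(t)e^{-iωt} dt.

F(ω) = \frac{\pi e^{- 8 i \omega - 4 \left|{\omega}\right|}}{4}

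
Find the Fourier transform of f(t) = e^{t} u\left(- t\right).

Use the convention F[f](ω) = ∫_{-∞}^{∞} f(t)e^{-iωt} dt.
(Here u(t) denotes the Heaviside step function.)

F(ω) = \frac{i}{\omega + i}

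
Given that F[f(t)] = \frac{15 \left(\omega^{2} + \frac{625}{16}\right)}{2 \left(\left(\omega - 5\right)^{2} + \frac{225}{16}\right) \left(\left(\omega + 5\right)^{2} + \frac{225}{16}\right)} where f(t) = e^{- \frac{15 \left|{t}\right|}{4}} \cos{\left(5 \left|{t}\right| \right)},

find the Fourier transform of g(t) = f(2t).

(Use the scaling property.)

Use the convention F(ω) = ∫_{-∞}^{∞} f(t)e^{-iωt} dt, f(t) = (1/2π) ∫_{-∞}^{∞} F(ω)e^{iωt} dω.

F[g](ω) = \frac{60 \left(4 \omega^{2} + 625\right)}{16 \omega^{4} - 1400 \omega^{2} + 390625}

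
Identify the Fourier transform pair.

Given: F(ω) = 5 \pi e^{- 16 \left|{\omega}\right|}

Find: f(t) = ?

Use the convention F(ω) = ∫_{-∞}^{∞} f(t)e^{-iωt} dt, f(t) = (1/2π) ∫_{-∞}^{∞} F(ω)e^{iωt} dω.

f(t) = \frac{80}{t^{2} + 256}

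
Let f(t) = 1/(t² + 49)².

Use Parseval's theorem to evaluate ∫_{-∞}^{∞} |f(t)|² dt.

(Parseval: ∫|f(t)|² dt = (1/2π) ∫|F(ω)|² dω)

∫|f(t)|² dt = \frac{5 \pi}{13176688}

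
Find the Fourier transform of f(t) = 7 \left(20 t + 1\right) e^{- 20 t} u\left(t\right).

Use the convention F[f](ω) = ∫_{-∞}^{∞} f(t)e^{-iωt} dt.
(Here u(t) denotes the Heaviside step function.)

F(ω) = \frac{7 \left(- i \omega - 40\right)}{\omega^{2} - 40 i \omega - 400}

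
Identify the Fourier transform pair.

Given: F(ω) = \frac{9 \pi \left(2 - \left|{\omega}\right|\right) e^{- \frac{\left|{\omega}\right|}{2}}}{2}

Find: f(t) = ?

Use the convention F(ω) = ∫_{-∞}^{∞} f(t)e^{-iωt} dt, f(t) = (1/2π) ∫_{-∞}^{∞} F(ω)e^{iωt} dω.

f(t) = \frac{9 t^{2}}{\left(t^{2} + \frac{1}{4}\right)^{2}}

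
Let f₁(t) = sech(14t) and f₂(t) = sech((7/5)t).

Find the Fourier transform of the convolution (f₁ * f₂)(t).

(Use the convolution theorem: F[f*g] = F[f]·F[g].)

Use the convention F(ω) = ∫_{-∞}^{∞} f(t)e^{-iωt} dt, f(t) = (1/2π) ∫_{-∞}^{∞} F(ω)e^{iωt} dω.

F[f₁*f₂](ω) = \frac{5 \pi^{2}}{98 \cosh{\left(\frac{\pi \omega}{28} \right)} \cosh{\left(\frac{5 \pi \omega}{14} \right)}}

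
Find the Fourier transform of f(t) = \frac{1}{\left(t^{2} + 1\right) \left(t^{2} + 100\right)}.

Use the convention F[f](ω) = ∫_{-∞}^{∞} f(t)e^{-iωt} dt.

F(ω) = \frac{\pi e^{- \left|{\omega}\right|}}{99} - \frac{\pi e^{- 10 \left|{\omega}\right|}}{990}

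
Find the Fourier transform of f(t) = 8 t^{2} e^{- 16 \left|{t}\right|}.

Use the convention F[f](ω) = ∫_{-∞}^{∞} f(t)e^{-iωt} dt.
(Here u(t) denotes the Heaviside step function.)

F(ω) = \frac{512 \left(256 - 3 \omega^{2}\right)}{\left(\omega^{2} + 256\right)^{3}}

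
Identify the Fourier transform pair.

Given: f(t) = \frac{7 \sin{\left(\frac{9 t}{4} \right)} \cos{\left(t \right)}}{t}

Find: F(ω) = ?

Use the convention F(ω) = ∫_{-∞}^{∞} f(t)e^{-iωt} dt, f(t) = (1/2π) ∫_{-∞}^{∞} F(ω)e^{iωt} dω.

F(ω) = \begin{cases} 7 \pi & \text{for}\: \omega > - \frac{5}{4} \wedge \omega < \frac{5}{4} \\\frac{7 \pi}{2} & \text{for}\: \omega > - \frac{13}{4} \wedge \omega < \frac{13}{4} \\0 & \text{otherwise} \end{cases}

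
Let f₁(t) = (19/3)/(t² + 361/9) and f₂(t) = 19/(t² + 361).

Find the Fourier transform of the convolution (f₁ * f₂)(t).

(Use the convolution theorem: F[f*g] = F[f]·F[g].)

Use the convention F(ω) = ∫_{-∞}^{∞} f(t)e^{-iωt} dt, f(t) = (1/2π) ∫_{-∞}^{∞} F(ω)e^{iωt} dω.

F[f₁*f₂](ω) = \pi^{2} e^{- \frac{76 \left|{\omega}\right|}{3}}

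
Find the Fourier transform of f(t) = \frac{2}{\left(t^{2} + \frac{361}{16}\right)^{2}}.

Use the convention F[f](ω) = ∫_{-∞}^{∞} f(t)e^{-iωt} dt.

F(ω) = \frac{16 \pi \left(19 \left|{\omega}\right| + 4\right) e^{- \frac{19 \left|{\omega}\right|}{4}}}{6859}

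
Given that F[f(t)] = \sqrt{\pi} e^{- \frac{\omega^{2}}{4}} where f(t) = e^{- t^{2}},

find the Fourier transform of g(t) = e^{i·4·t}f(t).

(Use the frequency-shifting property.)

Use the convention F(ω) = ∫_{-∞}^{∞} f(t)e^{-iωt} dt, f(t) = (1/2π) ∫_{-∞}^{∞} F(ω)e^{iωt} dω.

F[g](ω) = \sqrt{\pi} e^{- \frac{\left(\omega - 4\right)^{2}}{4}}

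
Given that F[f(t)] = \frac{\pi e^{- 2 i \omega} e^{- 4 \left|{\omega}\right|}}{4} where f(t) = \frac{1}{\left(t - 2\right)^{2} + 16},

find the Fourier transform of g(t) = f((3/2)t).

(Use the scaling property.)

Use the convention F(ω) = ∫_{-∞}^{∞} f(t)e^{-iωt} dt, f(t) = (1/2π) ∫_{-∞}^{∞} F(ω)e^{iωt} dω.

F[g](ω) = \frac{\pi e^{- \frac{4 i \omega}{3} - \frac{8 \left|{\omega}\right|}{3}}}{6}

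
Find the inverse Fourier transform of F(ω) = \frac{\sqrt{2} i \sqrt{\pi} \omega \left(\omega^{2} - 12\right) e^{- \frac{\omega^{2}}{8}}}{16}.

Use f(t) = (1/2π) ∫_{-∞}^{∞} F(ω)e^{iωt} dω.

f(t) = 8 t^{3} e^{- 2 t^{2}}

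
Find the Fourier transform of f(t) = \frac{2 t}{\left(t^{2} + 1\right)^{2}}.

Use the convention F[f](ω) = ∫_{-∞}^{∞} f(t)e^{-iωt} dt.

F(ω) = - i \pi \omega e^{- \left|{\omega}\right|}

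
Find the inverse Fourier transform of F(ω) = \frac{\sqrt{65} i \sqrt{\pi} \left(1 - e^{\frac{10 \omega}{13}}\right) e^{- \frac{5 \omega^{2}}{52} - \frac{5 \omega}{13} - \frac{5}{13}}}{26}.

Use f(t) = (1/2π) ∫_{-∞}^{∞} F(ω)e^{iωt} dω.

f(t) = e^{- \frac{13 t^{2}}{5}} \sin{\left(2 t \right)}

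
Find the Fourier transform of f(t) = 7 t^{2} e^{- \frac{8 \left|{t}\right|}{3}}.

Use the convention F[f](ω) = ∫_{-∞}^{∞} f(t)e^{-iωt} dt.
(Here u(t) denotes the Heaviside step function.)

F(ω) = \frac{6048 \left(64 - 27 \omega^{2}\right)}{\left(9 \omega^{2} + 64\right)^{3}}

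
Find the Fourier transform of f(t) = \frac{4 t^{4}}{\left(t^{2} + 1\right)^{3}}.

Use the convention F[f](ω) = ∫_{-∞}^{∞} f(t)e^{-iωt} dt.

F(ω) = \frac{\pi \left(\omega^{2} - 5 \left|{\omega}\right| + 3\right) e^{- \left|{\omega}\right|}}{2}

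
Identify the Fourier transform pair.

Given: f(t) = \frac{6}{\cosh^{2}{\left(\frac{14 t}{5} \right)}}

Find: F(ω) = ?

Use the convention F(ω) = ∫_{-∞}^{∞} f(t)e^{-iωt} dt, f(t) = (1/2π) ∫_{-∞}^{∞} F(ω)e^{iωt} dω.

F(ω) = \frac{75 \pi \omega}{98 \sinh{\left(\frac{5 \pi \omega}{28} \right)}}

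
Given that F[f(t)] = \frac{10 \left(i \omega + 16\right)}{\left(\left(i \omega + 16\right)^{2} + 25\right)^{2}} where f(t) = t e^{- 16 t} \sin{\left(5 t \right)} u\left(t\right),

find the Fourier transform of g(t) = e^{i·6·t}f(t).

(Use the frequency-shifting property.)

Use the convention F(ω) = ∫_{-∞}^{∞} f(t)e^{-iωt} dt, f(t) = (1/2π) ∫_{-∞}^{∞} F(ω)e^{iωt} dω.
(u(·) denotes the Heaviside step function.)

F[g](ω) = \frac{10 \left(i \left(\omega - 6\right) + 16\right)}{\left(\left(i \left(\omega - 6\right) + 16\right)^{2} + 25\right)^{2}}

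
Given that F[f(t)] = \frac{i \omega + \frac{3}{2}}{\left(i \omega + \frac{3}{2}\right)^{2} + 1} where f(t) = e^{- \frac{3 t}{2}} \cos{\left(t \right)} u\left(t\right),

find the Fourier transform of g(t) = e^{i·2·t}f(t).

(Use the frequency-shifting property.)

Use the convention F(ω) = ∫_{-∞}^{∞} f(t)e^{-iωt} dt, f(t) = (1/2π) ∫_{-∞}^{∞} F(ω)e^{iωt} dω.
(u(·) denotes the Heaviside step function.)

F[g](ω) = \frac{2 \left(2 i \left(\omega - 2\right) + 3\right)}{\left(2 i \left(\omega - 2\right) + 3\right)^{2} + 4}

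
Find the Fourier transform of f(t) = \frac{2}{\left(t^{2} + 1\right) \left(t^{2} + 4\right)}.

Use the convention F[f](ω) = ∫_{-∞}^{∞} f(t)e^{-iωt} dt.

F(ω) = \frac{\pi \left(2 e^{\left|{\omega}\right|} - 1\right) e^{- 2 \left|{\omega}\right|}}{3}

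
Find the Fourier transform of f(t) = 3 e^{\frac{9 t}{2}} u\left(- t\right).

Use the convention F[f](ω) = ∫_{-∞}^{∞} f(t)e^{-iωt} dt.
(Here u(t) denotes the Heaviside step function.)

F(ω) = - \frac{6}{2 i \omega - 9}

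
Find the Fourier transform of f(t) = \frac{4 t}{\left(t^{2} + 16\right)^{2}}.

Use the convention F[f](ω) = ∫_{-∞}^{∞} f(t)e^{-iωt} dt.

F(ω) = - \frac{i \pi \omega e^{- 4 \left|{\omega}\right|}}{2}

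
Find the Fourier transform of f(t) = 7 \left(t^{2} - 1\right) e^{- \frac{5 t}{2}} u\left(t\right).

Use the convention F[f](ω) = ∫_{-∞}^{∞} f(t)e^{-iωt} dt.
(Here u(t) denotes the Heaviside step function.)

F(ω) = \frac{14 \left(16 i \omega - \left(2 i \omega + 5\right)^{3} + 40\right)}{\left(2 i \omega + 5\right)^{4}}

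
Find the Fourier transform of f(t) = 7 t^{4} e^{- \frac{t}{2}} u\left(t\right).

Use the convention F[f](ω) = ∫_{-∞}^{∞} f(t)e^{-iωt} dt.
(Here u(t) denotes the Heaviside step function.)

F(ω) = \frac{5376}{\left(2 i \omega + 1\right)^{5}}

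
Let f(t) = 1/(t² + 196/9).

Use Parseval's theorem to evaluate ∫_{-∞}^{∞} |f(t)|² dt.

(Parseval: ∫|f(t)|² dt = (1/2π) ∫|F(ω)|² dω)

∫|f(t)|² dt = \frac{27 \pi}{5488}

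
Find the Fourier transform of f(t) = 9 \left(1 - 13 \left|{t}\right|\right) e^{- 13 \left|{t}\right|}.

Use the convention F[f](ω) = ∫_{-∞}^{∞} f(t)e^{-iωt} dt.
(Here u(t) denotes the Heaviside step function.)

F(ω) = \frac{468 \omega^{2}}{\left(\omega^{2} + 169\right)^{2}}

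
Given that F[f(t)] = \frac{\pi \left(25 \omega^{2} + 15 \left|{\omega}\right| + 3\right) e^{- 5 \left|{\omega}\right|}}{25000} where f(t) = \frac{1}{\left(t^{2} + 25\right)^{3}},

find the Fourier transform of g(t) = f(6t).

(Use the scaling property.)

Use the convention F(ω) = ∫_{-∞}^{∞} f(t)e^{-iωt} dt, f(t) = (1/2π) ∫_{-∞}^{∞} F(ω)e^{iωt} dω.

F[g](ω) = \frac{\pi \left(25 \omega^{2} + 90 \left|{\omega}\right| + 108\right) e^{- \frac{5 \left|{\omega}\right|}{6}}}{5400000}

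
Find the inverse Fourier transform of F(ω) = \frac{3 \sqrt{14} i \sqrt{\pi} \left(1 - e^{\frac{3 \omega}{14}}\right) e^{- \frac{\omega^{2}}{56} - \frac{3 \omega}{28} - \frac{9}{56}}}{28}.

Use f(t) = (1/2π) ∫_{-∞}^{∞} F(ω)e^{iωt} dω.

f(t) = 3 e^{- 14 t^{2}} \sin{\left(3 t \right)}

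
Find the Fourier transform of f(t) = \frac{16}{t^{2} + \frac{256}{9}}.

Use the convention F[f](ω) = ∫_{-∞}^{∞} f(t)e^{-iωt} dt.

F(ω) = 3 \pi e^{- \frac{16 \left|{\omega}\right|}{3}}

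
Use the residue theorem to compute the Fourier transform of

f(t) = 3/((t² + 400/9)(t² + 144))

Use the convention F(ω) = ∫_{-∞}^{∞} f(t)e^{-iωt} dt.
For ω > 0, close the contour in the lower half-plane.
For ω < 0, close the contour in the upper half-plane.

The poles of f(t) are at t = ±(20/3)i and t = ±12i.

Let g(z) = f(z)e^{-iωz}; for large |z| the factor e^{-iωz} decays in the lower half-plane when ω > 0 and in the upper half-plane when ω < 0.

Case ω > 0 (lower half-plane, clockwise contour ⇒ F(ω) = -2πi·ΣRes):
  Res_{z = - \frac{20 i}{3}} g(z) = \frac{81 i e^{- \frac{20 \omega}{3}}}{35840}
  Res_{z = - 12 i} g(z) = - \frac{9 i e^{- 12 \omega}}{7168}
  F(ω) = -2πi·ΣRes = - \frac{9 \pi e^{- 12 \omega}}{3584} + \frac{81 \pi e^{- \frac{20 \omega}{3}}}{17920}

Case ω < 0 (upper half-plane, counterclockwise contour ⇒ F(ω) = +2πi·ΣRes):
  Res_{z = \frac{20 i}{3}} g(z) = - \frac{81 i e^{\frac{20 \omega}{3}}}{35840}
  Res_{z = 12 i} g(z) = \frac{9 i e^{12 \omega}}{7168}
  F(ω) = 2πi·ΣRes = \frac{9 \pi \left(9 e^{\frac{20 \omega}{3}} - 5 e^{12 \omega}\right)}{17920}

Both cases combine into a single formula in |ω|:

F(ω) = - \frac{9 \pi e^{- 12 \left|{\omega}\right|}}{3584} + \frac{81 \pi e^{- \frac{20 \left|{\omega}\right|}{3}}}{17920}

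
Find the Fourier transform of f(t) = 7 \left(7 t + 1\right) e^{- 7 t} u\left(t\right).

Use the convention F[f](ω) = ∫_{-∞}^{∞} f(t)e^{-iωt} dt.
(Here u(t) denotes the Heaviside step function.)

F(ω) = \frac{7 \left(- i \omega - 14\right)}{\omega^{2} - 14 i \omega - 49}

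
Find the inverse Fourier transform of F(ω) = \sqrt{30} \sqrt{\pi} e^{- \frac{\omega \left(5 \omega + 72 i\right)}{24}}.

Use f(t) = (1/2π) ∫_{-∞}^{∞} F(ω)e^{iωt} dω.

f(t) = 6 e^{- \frac{6 \left(t - 3\right)^{2}}{5}}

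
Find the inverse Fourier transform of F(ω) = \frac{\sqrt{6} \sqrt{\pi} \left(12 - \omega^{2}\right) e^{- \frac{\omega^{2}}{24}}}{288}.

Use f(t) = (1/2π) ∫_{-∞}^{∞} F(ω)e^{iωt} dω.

f(t) = 3 t^{2} e^{- 6 t^{2}}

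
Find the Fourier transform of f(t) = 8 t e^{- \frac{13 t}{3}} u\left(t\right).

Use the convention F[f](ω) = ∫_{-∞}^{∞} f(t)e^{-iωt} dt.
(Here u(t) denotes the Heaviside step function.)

F(ω) = \frac{72}{\left(3 i \omega + 13\right)^{2}}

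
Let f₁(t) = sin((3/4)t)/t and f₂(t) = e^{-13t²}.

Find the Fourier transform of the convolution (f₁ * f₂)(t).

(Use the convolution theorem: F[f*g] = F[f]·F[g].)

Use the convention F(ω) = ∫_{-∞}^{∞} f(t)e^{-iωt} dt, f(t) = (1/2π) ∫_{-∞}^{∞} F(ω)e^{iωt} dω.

F[f₁*f₂](ω) = \begin{cases} \frac{\sqrt{13} \pi^{\frac{3}{2}} e^{- \frac{\omega^{2}}{52}}}{13} & \text{for}\: \omega > - \frac{3}{4} \wedge \omega < \frac{3}{4} \\0 & \text{otherwise} \end{cases}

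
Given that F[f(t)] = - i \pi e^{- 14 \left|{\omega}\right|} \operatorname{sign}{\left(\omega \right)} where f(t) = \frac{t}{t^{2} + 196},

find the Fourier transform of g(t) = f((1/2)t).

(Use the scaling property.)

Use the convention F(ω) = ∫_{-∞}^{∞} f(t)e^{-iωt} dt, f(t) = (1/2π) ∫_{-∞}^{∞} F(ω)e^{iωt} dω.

F[g](ω) = - 2 i \pi e^{- 28 \left|{\omega}\right|} \operatorname{sign}{\left(\omega \right)}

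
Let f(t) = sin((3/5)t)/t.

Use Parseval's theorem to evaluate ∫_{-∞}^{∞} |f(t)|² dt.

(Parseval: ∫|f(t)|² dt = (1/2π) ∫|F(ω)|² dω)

∫|f(t)|² dt = \frac{3 \pi}{5}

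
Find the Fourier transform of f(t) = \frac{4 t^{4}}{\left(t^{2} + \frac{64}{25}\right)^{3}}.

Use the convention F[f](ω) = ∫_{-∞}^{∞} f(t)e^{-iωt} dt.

F(ω) = \frac{\pi \left(64 \omega^{2} - 200 \left|{\omega}\right| + 75\right) e^{- \frac{8 \left|{\omega}\right|}{5}}}{80}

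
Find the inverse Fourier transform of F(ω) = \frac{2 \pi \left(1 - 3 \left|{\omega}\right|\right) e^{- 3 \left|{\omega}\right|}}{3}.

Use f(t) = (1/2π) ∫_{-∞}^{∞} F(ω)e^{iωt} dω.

f(t) = \frac{4 t^{2}}{\left(t^{2} + 9\right)^{2}}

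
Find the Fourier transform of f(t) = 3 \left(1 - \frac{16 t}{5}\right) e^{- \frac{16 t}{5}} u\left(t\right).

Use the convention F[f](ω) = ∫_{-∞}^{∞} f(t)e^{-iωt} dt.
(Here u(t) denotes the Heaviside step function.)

F(ω) = \frac{75 i \omega}{- 25 \omega^{2} + 160 i \omega + 256}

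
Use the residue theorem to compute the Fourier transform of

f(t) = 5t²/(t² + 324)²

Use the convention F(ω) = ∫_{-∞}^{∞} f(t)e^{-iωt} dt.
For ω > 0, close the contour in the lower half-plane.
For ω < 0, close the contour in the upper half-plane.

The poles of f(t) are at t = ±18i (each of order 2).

Let g(z) = f(z)e^{-iωz}; for large |z| the factor e^{-iωz} decays in the lower half-plane when ω > 0 and in the upper half-plane when ω < 0.

Case ω > 0 (lower half-plane, clockwise contour ⇒ F(ω) = -2πi·ΣRes):
  Res_{z = - 18 i} g(z) = \frac{5 i \left(1 - 18 \omega\right) e^{- 18 \omega}}{72} (pole of order 2)
  F(ω) = -2πi·ΣRes = \frac{5 \pi \left(1 - 18 \omega\right) e^{- 18 \omega}}{36}

Case ω < 0 (upper half-plane, counterclockwise contour ⇒ F(ω) = +2πi·ΣRes):
  Res_{z = 18 i} g(z) = \frac{5 i \left(- 18 \omega - 1\right) e^{18 \omega}}{72} (pole of order 2)
  F(ω) = 2πi·ΣRes = \frac{5 \pi \left(18 \omega + 1\right) e^{18 \omega}}{36}

Both cases combine into a single formula in |ω|:

F(ω) = \frac{5 \pi \left(1 - 18 \left|{\omega}\right|\right) e^{- 18 \left|{\omega}\right|}}{36}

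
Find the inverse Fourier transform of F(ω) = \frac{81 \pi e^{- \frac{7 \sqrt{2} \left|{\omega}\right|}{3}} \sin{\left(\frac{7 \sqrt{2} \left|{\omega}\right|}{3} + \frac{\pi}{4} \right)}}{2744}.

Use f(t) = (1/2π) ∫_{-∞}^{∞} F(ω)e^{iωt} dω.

f(t) = \frac{3}{t^{4} + \frac{38416}{81}}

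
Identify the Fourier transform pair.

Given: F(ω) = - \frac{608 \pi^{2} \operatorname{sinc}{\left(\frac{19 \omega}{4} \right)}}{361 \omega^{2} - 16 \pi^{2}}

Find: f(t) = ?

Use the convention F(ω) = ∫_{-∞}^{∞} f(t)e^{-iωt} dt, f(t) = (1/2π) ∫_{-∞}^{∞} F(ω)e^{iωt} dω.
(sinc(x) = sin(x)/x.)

f(t) = 8 \left(\begin{cases} \frac{\cos{\left(\frac{4 \pi t}{19} \right)}}{2} + \frac{1}{2} & \text{for}\: \left|{t}\right| < \frac{19}{4} \\0 & \text{otherwise} \end{cases}\right)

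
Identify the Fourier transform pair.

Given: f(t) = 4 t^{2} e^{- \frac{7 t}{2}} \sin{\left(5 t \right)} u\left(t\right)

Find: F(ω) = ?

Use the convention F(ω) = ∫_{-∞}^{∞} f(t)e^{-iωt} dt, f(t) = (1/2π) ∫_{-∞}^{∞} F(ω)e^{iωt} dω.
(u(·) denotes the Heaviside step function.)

F(ω) = \frac{640 \left(3 \left(2 i \omega + 7\right)^{2} - 100\right)}{\left(\left(2 i \omega + 7\right)^{2} + 100\right)^{3}}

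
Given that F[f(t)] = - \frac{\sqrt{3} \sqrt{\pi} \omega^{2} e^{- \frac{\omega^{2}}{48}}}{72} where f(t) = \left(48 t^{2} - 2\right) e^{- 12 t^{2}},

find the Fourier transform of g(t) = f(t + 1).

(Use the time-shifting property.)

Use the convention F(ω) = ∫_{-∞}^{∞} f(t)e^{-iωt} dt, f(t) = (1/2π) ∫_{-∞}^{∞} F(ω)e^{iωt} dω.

F[g](ω) = - \frac{\sqrt{3} \sqrt{\pi} \omega^{2} e^{- \omega \left(\frac{\omega}{48} - i\right)}}{72}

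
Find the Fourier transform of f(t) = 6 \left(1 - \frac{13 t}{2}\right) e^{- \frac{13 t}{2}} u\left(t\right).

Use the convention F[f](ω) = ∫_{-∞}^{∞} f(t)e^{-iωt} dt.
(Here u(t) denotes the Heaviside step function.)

F(ω) = \frac{24 i \omega}{- 4 \omega^{2} + 52 i \omega + 169}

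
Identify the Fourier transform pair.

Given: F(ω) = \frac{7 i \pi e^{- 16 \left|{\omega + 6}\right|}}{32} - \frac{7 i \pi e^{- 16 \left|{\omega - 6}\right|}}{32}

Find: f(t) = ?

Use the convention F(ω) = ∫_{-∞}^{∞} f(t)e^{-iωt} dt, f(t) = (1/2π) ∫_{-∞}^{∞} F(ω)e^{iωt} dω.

f(t) = \frac{7 \sin{\left(6 t \right)}}{t^{2} + 256}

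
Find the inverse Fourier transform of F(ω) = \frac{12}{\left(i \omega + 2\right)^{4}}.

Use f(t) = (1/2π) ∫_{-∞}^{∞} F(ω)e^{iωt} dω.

f(t) = 2 t^{3} e^{- 2 t} u\left(t\right)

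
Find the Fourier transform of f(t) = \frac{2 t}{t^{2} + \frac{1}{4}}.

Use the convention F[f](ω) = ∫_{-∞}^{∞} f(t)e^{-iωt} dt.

F(ω) = - 2 i \pi e^{- \frac{\left|{\omega}\right|}{2}} \operatorname{sign}{\left(\omega \right)}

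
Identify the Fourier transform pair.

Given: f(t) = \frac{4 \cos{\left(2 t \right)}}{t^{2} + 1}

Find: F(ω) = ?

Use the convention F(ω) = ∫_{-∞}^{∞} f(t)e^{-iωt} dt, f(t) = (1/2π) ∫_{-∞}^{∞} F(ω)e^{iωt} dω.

F(ω) = 2 \pi e^{- \left|{\omega + 2}\right|} + 2 \pi e^{- \left|{\omega - 2}\right|}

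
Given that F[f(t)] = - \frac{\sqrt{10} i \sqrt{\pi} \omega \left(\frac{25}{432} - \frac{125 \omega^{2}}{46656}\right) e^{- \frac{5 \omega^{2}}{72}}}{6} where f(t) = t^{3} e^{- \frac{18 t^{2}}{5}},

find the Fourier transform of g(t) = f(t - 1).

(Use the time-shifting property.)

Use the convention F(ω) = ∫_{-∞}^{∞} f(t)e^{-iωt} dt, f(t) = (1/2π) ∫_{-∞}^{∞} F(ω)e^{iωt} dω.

F[g](ω) = \frac{25 \sqrt{10} i \sqrt{\pi} \omega \left(5 \omega^{2} - 108\right) e^{- \omega \left(\frac{5 \omega}{72} + i\right)}}{279936}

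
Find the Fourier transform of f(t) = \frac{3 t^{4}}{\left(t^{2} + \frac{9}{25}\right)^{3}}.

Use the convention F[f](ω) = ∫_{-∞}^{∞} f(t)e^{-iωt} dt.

F(ω) = \frac{3 \pi \left(3 \omega^{2} - 25 \left|{\omega}\right| + 25\right) e^{- \frac{3 \left|{\omega}\right|}{5}}}{40}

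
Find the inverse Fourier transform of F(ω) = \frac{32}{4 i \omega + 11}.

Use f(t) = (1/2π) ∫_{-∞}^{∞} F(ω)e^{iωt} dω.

f(t) = 8 e^{- \frac{11 t}{4}} u\left(t\right)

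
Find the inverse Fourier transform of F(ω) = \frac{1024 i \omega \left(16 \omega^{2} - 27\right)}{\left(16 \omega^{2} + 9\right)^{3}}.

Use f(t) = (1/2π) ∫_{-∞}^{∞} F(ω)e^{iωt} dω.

f(t) = t e^{- \frac{3 \left|{t}\right|}{4}} \left|{t}\right|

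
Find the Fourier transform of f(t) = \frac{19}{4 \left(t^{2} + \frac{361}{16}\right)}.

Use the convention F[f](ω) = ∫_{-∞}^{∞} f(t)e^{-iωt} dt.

F(ω) = \pi e^{- \frac{19 \left|{\omega}\right|}{4}}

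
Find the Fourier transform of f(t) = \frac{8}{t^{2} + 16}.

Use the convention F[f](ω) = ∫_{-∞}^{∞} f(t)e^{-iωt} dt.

F(ω) = 2 \pi e^{- 4 \left|{\omega}\right|}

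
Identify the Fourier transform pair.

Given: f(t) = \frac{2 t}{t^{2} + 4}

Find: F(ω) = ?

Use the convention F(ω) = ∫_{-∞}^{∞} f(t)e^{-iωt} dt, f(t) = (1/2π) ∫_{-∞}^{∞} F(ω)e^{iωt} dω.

F(ω) = - 2 i \pi e^{- 2 \left|{\omega}\right|} \operatorname{sign}{\left(\omega \right)}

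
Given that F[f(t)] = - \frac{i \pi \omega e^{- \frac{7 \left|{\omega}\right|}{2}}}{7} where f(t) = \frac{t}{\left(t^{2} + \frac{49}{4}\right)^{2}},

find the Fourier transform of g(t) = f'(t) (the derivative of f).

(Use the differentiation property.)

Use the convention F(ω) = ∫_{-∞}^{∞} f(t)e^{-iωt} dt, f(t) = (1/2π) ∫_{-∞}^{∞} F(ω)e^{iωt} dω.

F[g](ω) = \frac{\pi \omega^{2} e^{- \frac{7 \left|{\omega}\right|}{2}}}{7}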